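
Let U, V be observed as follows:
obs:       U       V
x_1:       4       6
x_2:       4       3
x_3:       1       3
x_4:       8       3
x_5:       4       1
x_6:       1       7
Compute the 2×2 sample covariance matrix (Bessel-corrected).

Step 1 — column means:
  mean(U) = (4 + 4 + 1 + 8 + 4 + 1) / 6 = 22/6 = 3.6667
  mean(V) = (6 + 3 + 3 + 3 + 1 + 7) / 6 = 23/6 = 3.8333

Step 2 — sample covariance S[i,j] = (1/(n-1)) · Σ_k (x_{k,i} - mean_i) · (x_{k,j} - mean_j), with n-1 = 5.
  S[U,U] = ((0.3333)·(0.3333) + (0.3333)·(0.3333) + (-2.6667)·(-2.6667) + (4.3333)·(4.3333) + (0.3333)·(0.3333) + (-2.6667)·(-2.6667)) / 5 = 33.3333/5 = 6.6667
  S[U,V] = ((0.3333)·(2.1667) + (0.3333)·(-0.8333) + (-2.6667)·(-0.8333) + (4.3333)·(-0.8333) + (0.3333)·(-2.8333) + (-2.6667)·(3.1667)) / 5 = -10.3333/5 = -2.0667
  S[V,V] = ((2.1667)·(2.1667) + (-0.8333)·(-0.8333) + (-0.8333)·(-0.8333) + (-0.8333)·(-0.8333) + (-2.8333)·(-2.8333) + (3.1667)·(3.1667)) / 5 = 24.8333/5 = 4.9667

S is symmetric (S[j,i] = S[i,j]). Assembling:

S = [[6.6667, -2.0667],
 [-2.0667, 4.9667]]


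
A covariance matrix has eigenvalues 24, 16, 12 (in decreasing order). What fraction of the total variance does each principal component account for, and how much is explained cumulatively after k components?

Step 1 — total variance = trace(Sigma) = Σ λ_i = 24 + 16 + 12 = 52.

Step 2 — fraction explained by component i = λ_i / Σ λ:
  PC1: 24/52 = 0.4615
  PC2: 16/52 = 0.3077
  PC3: 12/52 = 0.2308

Step 3 — cumulative fraction after k components = (λ_1 + ... + λ_k) / Σ λ:
  k = 1: 24/52 = 0.4615
  k = 2: (24 + 16)/52 = 40/52 = 0.7692
  k = 3: (24 + 16 + 12)/52 = 52/52 = 1

Summary (fraction, with percent):

explained: PC1 0.4615 (46.15%), PC2 0.3077 (30.77%), PC3 0.2308 (23.08%);  cumulative: 0.4615, 0.7692, 1


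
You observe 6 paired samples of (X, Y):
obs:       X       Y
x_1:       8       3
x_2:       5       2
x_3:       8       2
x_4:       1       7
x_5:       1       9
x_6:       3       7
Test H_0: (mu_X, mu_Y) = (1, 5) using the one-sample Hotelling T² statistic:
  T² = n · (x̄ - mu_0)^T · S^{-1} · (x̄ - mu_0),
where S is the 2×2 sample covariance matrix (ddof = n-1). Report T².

Step 1 — sample mean vector:
  mean(X) = (8 + 5 + 8 + 1 + 1 + 3) / 6 = 26/6 = 4.3333
  mean(Y) = (3 + 2 + 2 + 7 + 9 + 7) / 6 = 30/6 = 5
  x̄ = (4.3333, 5),  deviation x̄ - mu_0 = (4.3333, 5) - (1, 5) = (3.3333, 0).

Step 2 — sample covariance matrix, S[i,j] = (1/(n-1)) · Σ_k (x_{k,i} - mean_i) · (x_{k,j} - mean_j), divisor n-1 = 5:
  S[X,X] = ((3.6667)·(3.6667) + (0.6667)·(0.6667) + (3.6667)·(3.6667) + (-3.3333)·(-3.3333) + (-3.3333)·(-3.3333) + (-1.3333)·(-1.3333)) / 5 = 51.3333/5 = 10.2667
  S[X,Y] = ((3.6667)·(-2) + (0.6667)·(-3) + (3.6667)·(-3) + (-3.3333)·(2) + (-3.3333)·(4) + (-1.3333)·(2)) / 5 = -43/5 = -8.6
  S[Y,Y] = ((-2)·(-2) + (-3)·(-3) + (-3)·(-3) + (2)·(2) + (4)·(4) + (2)·(2)) / 5 = 46/5 = 9.2
  S = [[10.2667, -8.6],
 [-8.6, 9.2]].

Step 3 — invert S. det(S) = 10.2667·9.2 - (-8.6)² = 20.4933.
  S^{-1} = (1/det) · [[d, -b], [-b, a]] = [[0.4489, 0.4196],
 [0.4196, 0.501]].

Step 4 — quadratic form (x̄ - mu_0)^T · S^{-1} · (x̄ - mu_0):
  S^{-1} · (x̄ - mu_0) = (1.4964, 1.3988),
  (x̄ - mu_0)^T · [...] = (3.3333)·(1.4964) + (0)·(1.3988) = 4.9881.

Step 5 — scale by n: T² = 6 · 4.9881 = 29.9284.

T² ≈ 29.9284


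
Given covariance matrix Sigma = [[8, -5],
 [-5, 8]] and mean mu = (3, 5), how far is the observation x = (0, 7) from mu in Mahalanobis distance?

Step 1 — centre the observation: (x - mu) = (-3, 2).

Step 2 — invert Sigma. det(Sigma) = 8·8 - (-5)² = 39.
  Sigma^{-1} = (1/det) · [[d, -b], [-b, a]] = [[0.2051, 0.1282],
 [0.1282, 0.2051]].

Step 3 — form the quadratic (x - mu)^T · Sigma^{-1} · (x - mu):
  Sigma^{-1} · (x - mu) = (-0.359, 0.0256).
  (x - mu)^T · [Sigma^{-1} · (x - mu)] = (-3)·(-0.359) + (2)·(0.0256) = 1.1282.

Step 4 — take square root: d = √(1.1282) ≈ 1.0622.

d(x, mu) = √(1.1282) ≈ 1.0622


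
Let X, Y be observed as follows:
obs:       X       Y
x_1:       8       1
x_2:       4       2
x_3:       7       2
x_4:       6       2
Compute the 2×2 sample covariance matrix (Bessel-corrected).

Step 1 — column means:
  mean(X) = (8 + 4 + 7 + 6) / 4 = 25/4 = 6.25
  mean(Y) = (1 + 2 + 2 + 2) / 4 = 7/4 = 1.75

Step 2 — sample covariance S[i,j] = (1/(n-1)) · Σ_k (x_{k,i} - mean_i) · (x_{k,j} - mean_j), with n-1 = 3.
  S[X,X] = ((1.75)·(1.75) + (-2.25)·(-2.25) + (0.75)·(0.75) + (-0.25)·(-0.25)) / 3 = 8.75/3 = 2.9167
  S[X,Y] = ((1.75)·(-0.75) + (-2.25)·(0.25) + (0.75)·(0.25) + (-0.25)·(0.25)) / 3 = -1.75/3 = -0.5833
  S[Y,Y] = ((-0.75)·(-0.75) + (0.25)·(0.25) + (0.25)·(0.25) + (0.25)·(0.25)) / 3 = 0.75/3 = 0.25

S is symmetric (S[j,i] = S[i,j]). Assembling:

S = [[2.9167, -0.5833],
 [-0.5833, 0.25]]


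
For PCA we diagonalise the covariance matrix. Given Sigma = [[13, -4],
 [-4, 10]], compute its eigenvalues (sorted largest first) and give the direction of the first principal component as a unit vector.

Step 1 — characteristic polynomial of 2×2 Sigma:
  det(Sigma - λI) = λ² - trace · λ + det = 0.
  trace = 13 + 10 = 23, det = 13·10 - (-4)² = 114.
Step 2 — discriminant:
  Δ = trace² - 4·det = 529 - 456 = 73.
Step 3 — eigenvalues:
  λ = (trace ± √Δ)/2 = (23 ± 8.544)/2,
  λ_1 = 15.772,  λ_2 = 7.228.

Step 4 — unit eigenvector for λ_1: solve (Sigma - λ_1 I)v = 0. First row:
  (13 - 15.772)·v_x + (-4)·v_y = 0, i.e. (-2.772)·v_x + (-4)·v_y = 0,
  so v ∝ (b, λ_1 - a) = (-4, 2.772); multiply by -1 so the first entry is positive: u = (4, -2.772).
  ||u|| = √((4)² + (-2.772)²) = √(23.684) ≈ 4.8666,
  v_1 = u/||u|| ≈ (0.8219, -0.5696) (||v_1|| = 1).

λ_1 = 15.772,  λ_2 = 7.228;  v_1 ≈ (0.8219, -0.5696)


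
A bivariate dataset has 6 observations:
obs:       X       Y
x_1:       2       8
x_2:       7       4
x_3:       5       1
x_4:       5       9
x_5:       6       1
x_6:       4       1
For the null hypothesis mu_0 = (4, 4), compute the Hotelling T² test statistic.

Step 1 — sample mean vector:
  mean(X) = (2 + 7 + 5 + 5 + 6 + 4) / 6 = 29/6 = 4.8333
  mean(Y) = (8 + 4 + 1 + 9 + 1 + 1) / 6 = 24/6 = 4
  x̄ = (4.8333, 4),  deviation x̄ - mu_0 = (4.8333, 4) - (4, 4) = (0.8333, 0).

Step 2 — sample covariance matrix, S[i,j] = (1/(n-1)) · Σ_k (x_{k,i} - mean_i) · (x_{k,j} - mean_j), divisor n-1 = 5:
  S[X,X] = ((-2.8333)·(-2.8333) + (2.1667)·(2.1667) + (0.1667)·(0.1667) + (0.1667)·(0.1667) + (1.1667)·(1.1667) + (-0.8333)·(-0.8333)) / 5 = 14.8333/5 = 2.9667
  S[X,Y] = ((-2.8333)·(4) + (2.1667)·(0) + (0.1667)·(-3) + (0.1667)·(5) + (1.1667)·(-3) + (-0.8333)·(-3)) / 5 = -12/5 = -2.4
  S[Y,Y] = ((4)·(4) + (0)·(0) + (-3)·(-3) + (5)·(5) + (-3)·(-3) + (-3)·(-3)) / 5 = 68/5 = 13.6
  S = [[2.9667, -2.4],
 [-2.4, 13.6]].

Step 3 — invert S. det(S) = 2.9667·13.6 - (-2.4)² = 34.5867.
  S^{-1} = (1/det) · [[d, -b], [-b, a]] = [[0.3932, 0.0694],
 [0.0694, 0.0858]].

Step 4 — quadratic form (x̄ - mu_0)^T · S^{-1} · (x̄ - mu_0):
  S^{-1} · (x̄ - mu_0) = (0.3277, 0.0578),
  (x̄ - mu_0)^T · [...] = (0.8333)·(0.3277) + (0)·(0.0578) = 0.2731.

Step 5 — scale by n: T² = 6 · 0.2731 = 1.6384.

T² ≈ 1.6384


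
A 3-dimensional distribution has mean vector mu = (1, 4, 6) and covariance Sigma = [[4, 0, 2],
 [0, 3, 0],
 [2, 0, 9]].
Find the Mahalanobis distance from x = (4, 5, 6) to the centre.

Step 1 — centre the observation: (x - mu) = (3, 1, 0).

Step 2 — invert Sigma (cofactor / det for 3×3, or solve directly):
  Sigma^{-1} = [[0.2812, 0, -0.0625],
 [0, 0.3333, 0],
 [-0.0625, 0, 0.125]].

Step 3 — form the quadratic (x - mu)^T · Sigma^{-1} · (x - mu):
  Sigma^{-1} · (x - mu) = (0.8438, 0.3333, -0.1875).
  (x - mu)^T · [Sigma^{-1} · (x - mu)] = (3)·(0.8438) + (1)·(0.3333) + (0)·(-0.1875) = 2.8646.

Step 4 — take square root: d = √(2.8646) ≈ 1.6925.

d(x, mu) = √(2.8646) ≈ 1.6925


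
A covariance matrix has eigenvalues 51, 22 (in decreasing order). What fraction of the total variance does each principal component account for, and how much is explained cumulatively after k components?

Step 1 — total variance = trace(Sigma) = Σ λ_i = 51 + 22 = 73.

Step 2 — fraction explained by component i = λ_i / Σ λ:
  PC1: 51/73 = 0.6986
  PC2: 22/73 = 0.3014

Step 3 — cumulative fraction after k components = (λ_1 + ... + λ_k) / Σ λ:
  k = 1: 51/73 = 0.6986
  k = 2: (51 + 22)/73 = 73/73 = 1

Summary (fraction, with percent):

explained: PC1 0.6986 (69.86%), PC2 0.3014 (30.14%);  cumulative: 0.6986, 1


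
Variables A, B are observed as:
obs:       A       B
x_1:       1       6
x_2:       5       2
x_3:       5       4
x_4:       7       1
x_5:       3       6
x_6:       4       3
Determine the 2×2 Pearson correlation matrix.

Step 1 — column means:
  mean(A) = (1 + 5 + 5 + 7 + 3 + 4) / 6 = 25/6 = 4.1667
  mean(B) = (6 + 2 + 4 + 1 + 6 + 3) / 6 = 22/6 = 3.6667

Step 2 — sample variances and covariances s[i,j] = (1/(n-1)) · Σ_k (x_{k,i} - mean_i) · (x_{k,j} - mean_j), with n-1 = 5:
  s[A,A] = ((-3.1667)·(-3.1667) + (0.8333)·(0.8333) + (0.8333)·(0.8333) + (2.8333)·(2.8333) + (-1.1667)·(-1.1667) + (-0.1667)·(-0.1667)) / 5 = 20.8333/5 = 4.1667
  s[A,B] = ((-3.1667)·(2.3333) + (0.8333)·(-1.6667) + (0.8333)·(0.3333) + (2.8333)·(-2.6667) + (-1.1667)·(2.3333) + (-0.1667)·(-0.6667)) / 5 = -18.6667/5 = -3.7333
  s[B,B] = ((2.3333)·(2.3333) + (-1.6667)·(-1.6667) + (0.3333)·(0.3333) + (-2.6667)·(-2.6667) + (2.3333)·(2.3333) + (-0.6667)·(-0.6667)) / 5 = 21.3333/5 = 4.2667
  Sample standard deviations s_i = √(s[i,i]):
  s(A) = √(4.1667) = 2.0412
  s(B) = √(4.2667) = 2.0656

Step 3 — r_{ij} = s_{ij} / (s_i · s_j):
  r[A,A] = 1 (diagonal).
  r[A,B] = -3.7333 / (2.0412 · 2.0656) = -3.7333 / 4.2164 = -0.8854
  r[B,B] = 1 (diagonal).

R is symmetric with unit diagonal. Assembling:

R = [[1, -0.8854],
 [-0.8854, 1]]


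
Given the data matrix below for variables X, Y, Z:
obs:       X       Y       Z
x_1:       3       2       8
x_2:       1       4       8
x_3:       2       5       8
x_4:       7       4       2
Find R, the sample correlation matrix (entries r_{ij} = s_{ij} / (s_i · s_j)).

Step 1 — column means:
  mean(X) = (3 + 1 + 2 + 7) / 4 = 13/4 = 3.25
  mean(Y) = (2 + 4 + 5 + 4) / 4 = 15/4 = 3.75
  mean(Z) = (8 + 8 + 8 + 2) / 4 = 26/4 = 6.5

Step 2 — sample variances and covariances s[i,j] = (1/(n-1)) · Σ_k (x_{k,i} - mean_i) · (x_{k,j} - mean_j), with n-1 = 3:
  s[X,X] = ((-0.25)·(-0.25) + (-2.25)·(-2.25) + (-1.25)·(-1.25) + (3.75)·(3.75)) / 3 = 20.75/3 = 6.9167
  s[X,Y] = ((-0.25)·(-1.75) + (-2.25)·(0.25) + (-1.25)·(1.25) + (3.75)·(0.25)) / 3 = -0.75/3 = -0.25
  s[X,Z] = ((-0.25)·(1.5) + (-2.25)·(1.5) + (-1.25)·(1.5) + (3.75)·(-4.5)) / 3 = -22.5/3 = -7.5
  s[Y,Y] = ((-1.75)·(-1.75) + (0.25)·(0.25) + (1.25)·(1.25) + (0.25)·(0.25)) / 3 = 4.75/3 = 1.5833
  s[Y,Z] = ((-1.75)·(1.5) + (0.25)·(1.5) + (1.25)·(1.5) + (0.25)·(-4.5)) / 3 = -1.5/3 = -0.5
  s[Z,Z] = ((1.5)·(1.5) + (1.5)·(1.5) + (1.5)·(1.5) + (-4.5)·(-4.5)) / 3 = 27/3 = 9
  Sample standard deviations s_i = √(s[i,i]):
  s(X) = √(6.9167) = 2.63
  s(Y) = √(1.5833) = 1.2583
  s(Z) = √(9) = 3

Step 3 — r_{ij} = s_{ij} / (s_i · s_j):
  r[X,X] = 1 (diagonal).
  r[X,Y] = -0.25 / (2.63 · 1.2583) = -0.25 / 3.3093 = -0.0755
  r[X,Z] = -7.5 / (2.63 · 3) = -7.5 / 7.8899 = -0.9506
  r[Y,Y] = 1 (diagonal).
  r[Y,Z] = -0.5 / (1.2583 · 3) = -0.5 / 3.7749 = -0.1325
  r[Z,Z] = 1 (diagonal).

R is symmetric with unit diagonal. Assembling:

R = [[1, -0.0755, -0.9506],
 [-0.0755, 1, -0.1325],
 [-0.9506, -0.1325, 1]]


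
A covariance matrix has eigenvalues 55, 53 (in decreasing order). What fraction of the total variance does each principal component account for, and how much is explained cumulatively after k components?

Step 1 — total variance = trace(Sigma) = Σ λ_i = 55 + 53 = 108.

Step 2 — fraction explained by component i = λ_i / Σ λ:
  PC1: 55/108 = 0.5093
  PC2: 53/108 = 0.4907

Step 3 — cumulative fraction after k components = (λ_1 + ... + λ_k) / Σ λ:
  k = 1: 55/108 = 0.5093
  k = 2: (55 + 53)/108 = 108/108 = 1

Summary (fraction, with percent):

explained: PC1 0.5093 (50.93%), PC2 0.4907 (49.07%);  cumulative: 0.5093, 1


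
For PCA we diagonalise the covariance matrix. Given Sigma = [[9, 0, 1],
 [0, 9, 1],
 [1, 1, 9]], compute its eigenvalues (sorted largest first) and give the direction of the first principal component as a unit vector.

Step 1 — characteristic polynomial p(λ) = det(λI - Sigma) = λ³ - tr·λ² + c_1·λ - det, where tr = trace, c_1 = sum of the principal 2×2 minors, det = det(Sigma):
  tr = 9 + 9 + 9 = 27,
  c_1 = (9·9 - (0)²) + (9·9 - (1)²) + (9·9 - (1)²) = 81 + 80 + 80 = 241,
  det = 9·(9·9 - (1)²) - (0)·((0)·9 - (1)·(1)) + (1)·((0)·(1) - 9·(1)) = 9·(80) - (0)·(-1) + (1)·(-9) = 711.
  So p(λ) = λ³ - 27λ² + 241λ - 711.
Step 2 — look for an integer root (rational root theorem: any rational root is an integer divisor of 711). Testing λ = 9:
  p(9) = 729 - 2187 + 2169 - 711 = 0  ✓
  Dividing out (λ - 9): p(λ) = (λ - 9)(λ² - 18λ + 79).
Step 3 — remaining eigenvalues from the quadratic λ² - 18λ + 79 = 0:
  Δ = 18² - 4·79 = 324 - 316 = 8,  λ = (18 ± √8)/2 = (18 ± 2.8284)/2 ≈ 10.4142 or 7.5858.
  Sorted: λ_1 = 10.4142,  λ_2 = 9,  λ_3 = 7.5858  (check: sum = 27 = tr ✓).

Step 4 — unit eigenvector for λ_1 ≈ 10.4142: v spans the null space of (Sigma - λ_1 I), whose rows are
  r_1 = (-1.4142, 0, 1),  r_2 = (0, -1.4142, 1),  r_3 = (1, 1, -1.4142).
  v is orthogonal to every row, so take v ∝ r_1 × r_2 = ((0)·(1) - (1)·(-1.4142), (1)·(0) - (-1.4142)·(1), (-1.4142)·(-1.4142) - (0)·(0)) ≈ (1.4142, 1.4142, 2).
  Let u = (1.4142, 1.4142, 2).
  ||u|| = √((1.4142)² + (1.4142)² + (2)²) = √(8) ≈ 2.8284,  v_1 = u/||u|| ≈ (0.5, 0.5, 0.7071) (||v_1|| = 1).

λ_1 = 10.4142,  λ_2 = 9,  λ_3 = 7.5858;  v_1 ≈ (0.5, 0.5, 0.7071)


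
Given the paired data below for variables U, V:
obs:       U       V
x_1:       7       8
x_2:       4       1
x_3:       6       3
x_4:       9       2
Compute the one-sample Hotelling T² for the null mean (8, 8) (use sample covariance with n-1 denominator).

Step 1 — sample mean vector:
  mean(U) = (7 + 4 + 6 + 9) / 4 = 26/4 = 6.5
  mean(V) = (8 + 1 + 3 + 2) / 4 = 14/4 = 3.5
  x̄ = (6.5, 3.5),  deviation x̄ - mu_0 = (6.5, 3.5) - (8, 8) = (-1.5, -4.5).

Step 2 — sample covariance matrix, S[i,j] = (1/(n-1)) · Σ_k (x_{k,i} - mean_i) · (x_{k,j} - mean_j), divisor n-1 = 3:
  S[U,U] = ((0.5)·(0.5) + (-2.5)·(-2.5) + (-0.5)·(-0.5) + (2.5)·(2.5)) / 3 = 13/3 = 4.3333
  S[U,V] = ((0.5)·(4.5) + (-2.5)·(-2.5) + (-0.5)·(-0.5) + (2.5)·(-1.5)) / 3 = 5/3 = 1.6667
  S[V,V] = ((4.5)·(4.5) + (-2.5)·(-2.5) + (-0.5)·(-0.5) + (-1.5)·(-1.5)) / 3 = 29/3 = 9.6667
  S = [[4.3333, 1.6667],
 [1.6667, 9.6667]].

Step 3 — invert S. det(S) = 4.3333·9.6667 - (1.6667)² = 39.1111.
  S^{-1} = (1/det) · [[d, -b], [-b, a]] = [[0.2472, -0.0426],
 [-0.0426, 0.1108]].

Step 4 — quadratic form (x̄ - mu_0)^T · S^{-1} · (x̄ - mu_0):
  S^{-1} · (x̄ - mu_0) = (-0.179, -0.4347),
  (x̄ - mu_0)^T · [...] = (-1.5)·(-0.179) + (-4.5)·(-0.4347) = 2.2244.

Step 5 — scale by n: T² = 4 · 2.2244 = 8.8977.

T² ≈ 8.8977


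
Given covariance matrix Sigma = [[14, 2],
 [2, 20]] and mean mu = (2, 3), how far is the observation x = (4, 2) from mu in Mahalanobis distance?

Step 1 — centre the observation: (x - mu) = (2, -1).

Step 2 — invert Sigma. det(Sigma) = 14·20 - (2)² = 276.
  Sigma^{-1} = (1/det) · [[d, -b], [-b, a]] = [[0.0725, -0.0072],
 [-0.0072, 0.0507]].

Step 3 — form the quadratic (x - mu)^T · Sigma^{-1} · (x - mu):
  Sigma^{-1} · (x - mu) = (0.1522, -0.0652).
  (x - mu)^T · [Sigma^{-1} · (x - mu)] = (2)·(0.1522) + (-1)·(-0.0652) = 0.3696.

Step 4 — take square root: d = √(0.3696) ≈ 0.6079.

d(x, mu) = √(0.3696) ≈ 0.6079


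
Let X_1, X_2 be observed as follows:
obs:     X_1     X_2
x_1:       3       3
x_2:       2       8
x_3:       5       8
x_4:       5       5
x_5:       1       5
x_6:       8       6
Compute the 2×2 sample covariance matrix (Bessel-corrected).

Step 1 — column means:
  mean(X_1) = (3 + 2 + 5 + 5 + 1 + 8) / 6 = 24/6 = 4
  mean(X_2) = (3 + 8 + 8 + 5 + 5 + 6) / 6 = 35/6 = 5.8333

Step 2 — sample covariance S[i,j] = (1/(n-1)) · Σ_k (x_{k,i} - mean_i) · (x_{k,j} - mean_j), with n-1 = 5.
  S[X_1,X_1] = ((-1)·(-1) + (-2)·(-2) + (1)·(1) + (1)·(1) + (-3)·(-3) + (4)·(4)) / 5 = 32/5 = 6.4
  S[X_1,X_2] = ((-1)·(-2.8333) + (-2)·(2.1667) + (1)·(2.1667) + (1)·(-0.8333) + (-3)·(-0.8333) + (4)·(0.1667)) / 5 = 3/5 = 0.6
  S[X_2,X_2] = ((-2.8333)·(-2.8333) + (2.1667)·(2.1667) + (2.1667)·(2.1667) + (-0.8333)·(-0.8333) + (-0.8333)·(-0.8333) + (0.1667)·(0.1667)) / 5 = 18.8333/5 = 3.7667

S is symmetric (S[j,i] = S[i,j]). Assembling:

S = [[6.4, 0.6],
 [0.6, 3.7667]]


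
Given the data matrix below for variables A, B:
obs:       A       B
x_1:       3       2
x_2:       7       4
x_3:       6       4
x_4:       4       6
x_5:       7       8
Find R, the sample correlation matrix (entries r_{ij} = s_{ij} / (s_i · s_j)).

Step 1 — column means:
  mean(A) = (3 + 7 + 6 + 4 + 7) / 5 = 27/5 = 5.4
  mean(B) = (2 + 4 + 4 + 6 + 8) / 5 = 24/5 = 4.8

Step 2 — sample variances and covariances s[i,j] = (1/(n-1)) · Σ_k (x_{k,i} - mean_i) · (x_{k,j} - mean_j), with n-1 = 4:
  s[A,A] = ((-2.4)·(-2.4) + (1.6)·(1.6) + (0.6)·(0.6) + (-1.4)·(-1.4) + (1.6)·(1.6)) / 4 = 13.2/4 = 3.3
  s[A,B] = ((-2.4)·(-2.8) + (1.6)·(-0.8) + (0.6)·(-0.8) + (-1.4)·(1.2) + (1.6)·(3.2)) / 4 = 8.4/4 = 2.1
  s[B,B] = ((-2.8)·(-2.8) + (-0.8)·(-0.8) + (-0.8)·(-0.8) + (1.2)·(1.2) + (3.2)·(3.2)) / 4 = 20.8/4 = 5.2
  Sample standard deviations s_i = √(s[i,i]):
  s(A) = √(3.3) = 1.8166
  s(B) = √(5.2) = 2.2804

Step 3 — r_{ij} = s_{ij} / (s_i · s_j):
  r[A,A] = 1 (diagonal).
  r[A,B] = 2.1 / (1.8166 · 2.2804) = 2.1 / 4.1425 = 0.5069
  r[B,B] = 1 (diagonal).

R is symmetric with unit diagonal. Assembling:

R = [[1, 0.5069],
 [0.5069, 1]]


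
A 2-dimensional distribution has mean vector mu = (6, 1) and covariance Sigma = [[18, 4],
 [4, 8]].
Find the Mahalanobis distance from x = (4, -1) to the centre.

Step 1 — centre the observation: (x - mu) = (-2, -2).

Step 2 — invert Sigma. det(Sigma) = 18·8 - (4)² = 128.
  Sigma^{-1} = (1/det) · [[d, -b], [-b, a]] = [[0.0625, -0.0312],
 [-0.0312, 0.1406]].

Step 3 — form the quadratic (x - mu)^T · Sigma^{-1} · (x - mu):
  Sigma^{-1} · (x - mu) = (-0.0625, -0.2188).
  (x - mu)^T · [Sigma^{-1} · (x - mu)] = (-2)·(-0.0625) + (-2)·(-0.2188) = 0.5625.

Step 4 — take square root: d = √(0.5625) ≈ 0.75.

d(x, mu) = √(0.5625) ≈ 0.75


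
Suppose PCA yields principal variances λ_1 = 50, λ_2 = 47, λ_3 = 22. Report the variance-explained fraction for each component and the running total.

Step 1 — total variance = trace(Sigma) = Σ λ_i = 50 + 47 + 22 = 119.

Step 2 — fraction explained by component i = λ_i / Σ λ:
  PC1: 50/119 = 0.4202
  PC2: 47/119 = 0.395
  PC3: 22/119 = 0.1849

Step 3 — cumulative fraction after k components = (λ_1 + ... + λ_k) / Σ λ:
  k = 1: 50/119 = 0.4202
  k = 2: (50 + 47)/119 = 97/119 = 0.8151
  k = 3: (50 + 47 + 22)/119 = 119/119 = 1

Summary (fraction, with percent):

explained: PC1 0.4202 (42.02%), PC2 0.395 (39.5%), PC3 0.1849 (18.49%);  cumulative: 0.4202, 0.8151, 1


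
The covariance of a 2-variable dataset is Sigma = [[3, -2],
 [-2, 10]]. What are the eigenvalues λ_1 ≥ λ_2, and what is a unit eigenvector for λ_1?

Step 1 — characteristic polynomial of 2×2 Sigma:
  det(Sigma - λI) = λ² - trace · λ + det = 0.
  trace = 3 + 10 = 13, det = 3·10 - (-2)² = 26.
Step 2 — discriminant:
  Δ = trace² - 4·det = 169 - 104 = 65.
Step 3 — eigenvalues:
  λ = (trace ± √Δ)/2 = (13 ± 8.0623)/2,
  λ_1 = 10.5311,  λ_2 = 2.4689.

Step 4 — unit eigenvector for λ_1: solve (Sigma - λ_1 I)v = 0. First row:
  (3 - 10.5311)·v_x + (-2)·v_y = 0, i.e. (-7.5311)·v_x + (-2)·v_y = 0,
  so v ∝ (b, λ_1 - a) = (-2, 7.5311); multiply by -1 so the first entry is positive: u = (2, -7.5311).
  ||u|| = √((2)² + (-7.5311)²) = √(60.7179) ≈ 7.7922,
  v_1 = u/||u|| ≈ (0.2567, -0.9665) (||v_1|| = 1).

λ_1 = 10.5311,  λ_2 = 2.4689;  v_1 ≈ (0.2567, -0.9665)


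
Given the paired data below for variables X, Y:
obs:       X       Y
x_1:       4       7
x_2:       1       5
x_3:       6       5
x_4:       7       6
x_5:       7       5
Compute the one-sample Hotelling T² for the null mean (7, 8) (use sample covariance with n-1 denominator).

Step 1 — sample mean vector:
  mean(X) = (4 + 1 + 6 + 7 + 7) / 5 = 25/5 = 5
  mean(Y) = (7 + 5 + 5 + 6 + 5) / 5 = 28/5 = 5.6
  x̄ = (5, 5.6),  deviation x̄ - mu_0 = (5, 5.6) - (7, 8) = (-2, -2.4).

Step 2 — sample covariance matrix, S[i,j] = (1/(n-1)) · Σ_k (x_{k,i} - mean_i) · (x_{k,j} - mean_j), divisor n-1 = 4:
  S[X,X] = ((-1)·(-1) + (-4)·(-4) + (1)·(1) + (2)·(2) + (2)·(2)) / 4 = 26/4 = 6.5
  S[X,Y] = ((-1)·(1.4) + (-4)·(-0.6) + (1)·(-0.6) + (2)·(0.4) + (2)·(-0.6)) / 4 = 0/4 = 0
  S[Y,Y] = ((1.4)·(1.4) + (-0.6)·(-0.6) + (-0.6)·(-0.6) + (0.4)·(0.4) + (-0.6)·(-0.6)) / 4 = 3.2/4 = 0.8
  S = [[6.5, 0],
 [0, 0.8]].

Step 3 — invert S. det(S) = 6.5·0.8 - (0)² = 5.2.
  S^{-1} = (1/det) · [[d, -b], [-b, a]] = [[0.1538, 0],
 [0, 1.25]].

Step 4 — quadratic form (x̄ - mu_0)^T · S^{-1} · (x̄ - mu_0):
  S^{-1} · (x̄ - mu_0) = (-0.3077, -3),
  (x̄ - mu_0)^T · [...] = (-2)·(-0.3077) + (-2.4)·(-3) = 7.8154.

Step 5 — scale by n: T² = 5 · 7.8154 = 39.0769.

T² ≈ 39.0769


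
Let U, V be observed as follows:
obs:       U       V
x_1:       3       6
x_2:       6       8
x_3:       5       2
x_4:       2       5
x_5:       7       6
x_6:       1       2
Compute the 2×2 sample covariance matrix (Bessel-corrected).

Step 1 — column means:
  mean(U) = (3 + 6 + 5 + 2 + 7 + 1) / 6 = 24/6 = 4
  mean(V) = (6 + 8 + 2 + 5 + 6 + 2) / 6 = 29/6 = 4.8333

Step 2 — sample covariance S[i,j] = (1/(n-1)) · Σ_k (x_{k,i} - mean_i) · (x_{k,j} - mean_j), with n-1 = 5.
  S[U,U] = ((-1)·(-1) + (2)·(2) + (1)·(1) + (-2)·(-2) + (3)·(3) + (-3)·(-3)) / 5 = 28/5 = 5.6
  S[U,V] = ((-1)·(1.1667) + (2)·(3.1667) + (1)·(-2.8333) + (-2)·(0.1667) + (3)·(1.1667) + (-3)·(-2.8333)) / 5 = 14/5 = 2.8
  S[V,V] = ((1.1667)·(1.1667) + (3.1667)·(3.1667) + (-2.8333)·(-2.8333) + (0.1667)·(0.1667) + (1.1667)·(1.1667) + (-2.8333)·(-2.8333)) / 5 = 28.8333/5 = 5.7667

S is symmetric (S[j,i] = S[i,j]). Assembling:

S = [[5.6, 2.8],
 [2.8, 5.7667]]


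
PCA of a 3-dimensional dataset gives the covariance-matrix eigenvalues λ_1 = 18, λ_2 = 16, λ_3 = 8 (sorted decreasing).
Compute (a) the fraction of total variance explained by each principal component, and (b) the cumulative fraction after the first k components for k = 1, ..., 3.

Step 1 — total variance = trace(Sigma) = Σ λ_i = 18 + 16 + 8 = 42.

Step 2 — fraction explained by component i = λ_i / Σ λ:
  PC1: 18/42 = 0.4286
  PC2: 16/42 = 0.381
  PC3: 8/42 = 0.1905

Step 3 — cumulative fraction after k components = (λ_1 + ... + λ_k) / Σ λ:
  k = 1: 18/42 = 0.4286
  k = 2: (18 + 16)/42 = 34/42 = 0.8095
  k = 3: (18 + 16 + 8)/42 = 42/42 = 1

Summary (fraction, with percent):

explained: PC1 0.4286 (42.86%), PC2 0.381 (38.1%), PC3 0.1905 (19.05%);  cumulative: 0.4286, 0.8095, 1


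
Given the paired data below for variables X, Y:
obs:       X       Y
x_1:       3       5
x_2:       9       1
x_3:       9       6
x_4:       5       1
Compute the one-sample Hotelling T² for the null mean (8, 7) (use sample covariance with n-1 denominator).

Step 1 — sample mean vector:
  mean(X) = (3 + 9 + 9 + 5) / 4 = 26/4 = 6.5
  mean(Y) = (5 + 1 + 6 + 1) / 4 = 13/4 = 3.25
  x̄ = (6.5, 3.25),  deviation x̄ - mu_0 = (6.5, 3.25) - (8, 7) = (-1.5, -3.75).

Step 2 — sample covariance matrix, S[i,j] = (1/(n-1)) · Σ_k (x_{k,i} - mean_i) · (x_{k,j} - mean_j), divisor n-1 = 3:
  S[X,X] = ((-3.5)·(-3.5) + (2.5)·(2.5) + (2.5)·(2.5) + (-1.5)·(-1.5)) / 3 = 27/3 = 9
  S[X,Y] = ((-3.5)·(1.75) + (2.5)·(-2.25) + (2.5)·(2.75) + (-1.5)·(-2.25)) / 3 = -1.5/3 = -0.5
  S[Y,Y] = ((1.75)·(1.75) + (-2.25)·(-2.25) + (2.75)·(2.75) + (-2.25)·(-2.25)) / 3 = 20.75/3 = 6.9167
  S = [[9, -0.5],
 [-0.5, 6.9167]].

Step 3 — invert S. det(S) = 9·6.9167 - (-0.5)² = 62.
  S^{-1} = (1/det) · [[d, -b], [-b, a]] = [[0.1116, 0.0081],
 [0.0081, 0.1452]].

Step 4 — quadratic form (x̄ - mu_0)^T · S^{-1} · (x̄ - mu_0):
  S^{-1} · (x̄ - mu_0) = (-0.1976, -0.5565),
  (x̄ - mu_0)^T · [...] = (-1.5)·(-0.1976) + (-3.75)·(-0.5565) = 2.3831.

Step 5 — scale by n: T² = 4 · 2.3831 = 9.5323.

T² ≈ 9.5323


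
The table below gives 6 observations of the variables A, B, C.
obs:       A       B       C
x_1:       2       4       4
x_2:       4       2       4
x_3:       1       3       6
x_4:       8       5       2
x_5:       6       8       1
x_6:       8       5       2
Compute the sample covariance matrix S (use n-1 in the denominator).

Step 1 — column means:
  mean(A) = (2 + 4 + 1 + 8 + 6 + 8) / 6 = 29/6 = 4.8333
  mean(B) = (4 + 2 + 3 + 5 + 8 + 5) / 6 = 27/6 = 4.5
  mean(C) = (4 + 4 + 6 + 2 + 1 + 2) / 6 = 19/6 = 3.1667

Step 2 — sample covariance S[i,j] = (1/(n-1)) · Σ_k (x_{k,i} - mean_i) · (x_{k,j} - mean_j), with n-1 = 5.
  S[A,A] = ((-2.8333)·(-2.8333) + (-0.8333)·(-0.8333) + (-3.8333)·(-3.8333) + (3.1667)·(3.1667) + (1.1667)·(1.1667) + (3.1667)·(3.1667)) / 5 = 44.8333/5 = 8.9667
  S[A,B] = ((-2.8333)·(-0.5) + (-0.8333)·(-2.5) + (-3.8333)·(-1.5) + (3.1667)·(0.5) + (1.1667)·(3.5) + (3.1667)·(0.5)) / 5 = 16.5/5 = 3.3
  S[A,C] = ((-2.8333)·(0.8333) + (-0.8333)·(0.8333) + (-3.8333)·(2.8333) + (3.1667)·(-1.1667) + (1.1667)·(-2.1667) + (3.1667)·(-1.1667)) / 5 = -23.8333/5 = -4.7667
  S[B,B] = ((-0.5)·(-0.5) + (-2.5)·(-2.5) + (-1.5)·(-1.5) + (0.5)·(0.5) + (3.5)·(3.5) + (0.5)·(0.5)) / 5 = 21.5/5 = 4.3
  S[B,C] = ((-0.5)·(0.8333) + (-2.5)·(0.8333) + (-1.5)·(2.8333) + (0.5)·(-1.1667) + (3.5)·(-2.1667) + (0.5)·(-1.1667)) / 5 = -15.5/5 = -3.1
  S[C,C] = ((0.8333)·(0.8333) + (0.8333)·(0.8333) + (2.8333)·(2.8333) + (-1.1667)·(-1.1667) + (-2.1667)·(-2.1667) + (-1.1667)·(-1.1667)) / 5 = 16.8333/5 = 3.3667

S is symmetric (S[j,i] = S[i,j]). Assembling:

S = [[8.9667, 3.3, -4.7667],
 [3.3, 4.3, -3.1],
 [-4.7667, -3.1, 3.3667]]


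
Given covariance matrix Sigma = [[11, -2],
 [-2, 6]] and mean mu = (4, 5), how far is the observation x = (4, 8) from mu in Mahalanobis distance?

Step 1 — centre the observation: (x - mu) = (0, 3).

Step 2 — invert Sigma. det(Sigma) = 11·6 - (-2)² = 62.
  Sigma^{-1} = (1/det) · [[d, -b], [-b, a]] = [[0.0968, 0.0323],
 [0.0323, 0.1774]].

Step 3 — form the quadratic (x - mu)^T · Sigma^{-1} · (x - mu):
  Sigma^{-1} · (x - mu) = (0.0968, 0.5323).
  (x - mu)^T · [Sigma^{-1} · (x - mu)] = (0)·(0.0968) + (3)·(0.5323) = 1.5968.

Step 4 — take square root: d = √(1.5968) ≈ 1.2636.

d(x, mu) = √(1.5968) ≈ 1.2636


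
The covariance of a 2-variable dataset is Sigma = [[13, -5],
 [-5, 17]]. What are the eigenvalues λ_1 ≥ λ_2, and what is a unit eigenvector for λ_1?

Step 1 — characteristic polynomial of 2×2 Sigma:
  det(Sigma - λI) = λ² - trace · λ + det = 0.
  trace = 13 + 17 = 30, det = 13·17 - (-5)² = 196.
Step 2 — discriminant:
  Δ = trace² - 4·det = 900 - 784 = 116.
Step 3 — eigenvalues:
  λ = (trace ± √Δ)/2 = (30 ± 10.7703)/2,
  λ_1 = 20.3852,  λ_2 = 9.6148.

Step 4 — unit eigenvector for λ_1: solve (Sigma - λ_1 I)v = 0. First row:
  (13 - 20.3852)·v_x + (-5)·v_y = 0, i.e. (-7.3852)·v_x + (-5)·v_y = 0,
  so v ∝ (b, λ_1 - a) = (-5, 7.3852); multiply by -1 so the first entry is positive: u = (5, -7.3852).
  ||u|| = √((5)² + (-7.3852)²) = √(79.5407) ≈ 8.9186,
  v_1 = u/||u|| ≈ (0.5606, -0.8281) (||v_1|| = 1).

λ_1 = 20.3852,  λ_2 = 9.6148;  v_1 ≈ (0.5606, -0.8281)


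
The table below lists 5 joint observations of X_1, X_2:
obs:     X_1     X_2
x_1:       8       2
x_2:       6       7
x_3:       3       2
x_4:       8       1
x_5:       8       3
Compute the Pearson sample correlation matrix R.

Step 1 — column means:
  mean(X_1) = (8 + 6 + 3 + 8 + 8) / 5 = 33/5 = 6.6
  mean(X_2) = (2 + 7 + 2 + 1 + 3) / 5 = 15/5 = 3

Step 2 — sample variances and covariances s[i,j] = (1/(n-1)) · Σ_k (x_{k,i} - mean_i) · (x_{k,j} - mean_j), with n-1 = 4:
  s[X_1,X_1] = ((1.4)·(1.4) + (-0.6)·(-0.6) + (-3.6)·(-3.6) + (1.4)·(1.4) + (1.4)·(1.4)) / 4 = 19.2/4 = 4.8
  s[X_1,X_2] = ((1.4)·(-1) + (-0.6)·(4) + (-3.6)·(-1) + (1.4)·(-2) + (1.4)·(0)) / 4 = -3/4 = -0.75
  s[X_2,X_2] = ((-1)·(-1) + (4)·(4) + (-1)·(-1) + (-2)·(-2) + (0)·(0)) / 4 = 22/4 = 5.5
  Sample standard deviations s_i = √(s[i,i]):
  s(X_1) = √(4.8) = 2.1909
  s(X_2) = √(5.5) = 2.3452

Step 3 — r_{ij} = s_{ij} / (s_i · s_j):
  r[X_1,X_1] = 1 (diagonal).
  r[X_1,X_2] = -0.75 / (2.1909 · 2.3452) = -0.75 / 5.1381 = -0.146
  r[X_2,X_2] = 1 (diagonal).

R is symmetric with unit diagonal. Assembling:

R = [[1, -0.146],
 [-0.146, 1]]


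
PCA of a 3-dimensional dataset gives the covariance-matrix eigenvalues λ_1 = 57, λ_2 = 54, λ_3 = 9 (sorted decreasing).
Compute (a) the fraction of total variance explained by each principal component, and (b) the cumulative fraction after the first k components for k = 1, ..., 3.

Step 1 — total variance = trace(Sigma) = Σ λ_i = 57 + 54 + 9 = 120.

Step 2 — fraction explained by component i = λ_i / Σ λ:
  PC1: 57/120 = 0.475
  PC2: 54/120 = 0.45
  PC3: 9/120 = 0.075

Step 3 — cumulative fraction after k components = (λ_1 + ... + λ_k) / Σ λ:
  k = 1: 57/120 = 0.475
  k = 2: (57 + 54)/120 = 111/120 = 0.925
  k = 3: (57 + 54 + 9)/120 = 120/120 = 1

Summary (fraction, with percent):

explained: PC1 0.475 (47.5%), PC2 0.45 (45%), PC3 0.075 (7.5%);  cumulative: 0.475, 0.925, 1


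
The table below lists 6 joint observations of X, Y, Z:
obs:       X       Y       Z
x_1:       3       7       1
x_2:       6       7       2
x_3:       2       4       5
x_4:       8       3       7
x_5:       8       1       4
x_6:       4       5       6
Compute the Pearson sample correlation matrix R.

Step 1 — column means:
  mean(X) = (3 + 6 + 2 + 8 + 8 + 4) / 6 = 31/6 = 5.1667
  mean(Y) = (7 + 7 + 4 + 3 + 1 + 5) / 6 = 27/6 = 4.5
  mean(Z) = (1 + 2 + 5 + 7 + 4 + 6) / 6 = 25/6 = 4.1667

Step 2 — sample variances and covariances s[i,j] = (1/(n-1)) · Σ_k (x_{k,i} - mean_i) · (x_{k,j} - mean_j), with n-1 = 5:
  s[X,X] = ((-2.1667)·(-2.1667) + (0.8333)·(0.8333) + (-3.1667)·(-3.1667) + (2.8333)·(2.8333) + (2.8333)·(2.8333) + (-1.1667)·(-1.1667)) / 5 = 32.8333/5 = 6.5667
  s[X,Y] = ((-2.1667)·(2.5) + (0.8333)·(2.5) + (-3.1667)·(-0.5) + (2.8333)·(-1.5) + (2.8333)·(-3.5) + (-1.1667)·(0.5)) / 5 = -16.5/5 = -3.3
  s[X,Z] = ((-2.1667)·(-3.1667) + (0.8333)·(-2.1667) + (-3.1667)·(0.8333) + (2.8333)·(2.8333) + (2.8333)·(-0.1667) + (-1.1667)·(1.8333)) / 5 = 7.8333/5 = 1.5667
  s[Y,Y] = ((2.5)·(2.5) + (2.5)·(2.5) + (-0.5)·(-0.5) + (-1.5)·(-1.5) + (-3.5)·(-3.5) + (0.5)·(0.5)) / 5 = 27.5/5 = 5.5
  s[Y,Z] = ((2.5)·(-3.1667) + (2.5)·(-2.1667) + (-0.5)·(0.8333) + (-1.5)·(2.8333) + (-3.5)·(-0.1667) + (0.5)·(1.8333)) / 5 = -16.5/5 = -3.3
  s[Z,Z] = ((-3.1667)·(-3.1667) + (-2.1667)·(-2.1667) + (0.8333)·(0.8333) + (2.8333)·(2.8333) + (-0.1667)·(-0.1667) + (1.8333)·(1.8333)) / 5 = 26.8333/5 = 5.3667
  Sample standard deviations s_i = √(s[i,i]):
  s(X) = √(6.5667) = 2.5626
  s(Y) = √(5.5) = 2.3452
  s(Z) = √(5.3667) = 2.3166

Step 3 — r_{ij} = s_{ij} / (s_i · s_j):
  r[X,X] = 1 (diagonal).
  r[X,Y] = -3.3 / (2.5626 · 2.3452) = -3.3 / 6.0097 = -0.5491
  r[X,Z] = 1.5667 / (2.5626 · 2.3166) = 1.5667 / 5.9364 = 0.2639
  r[Y,Y] = 1 (diagonal).
  r[Y,Z] = -3.3 / (2.3452 · 2.3166) = -3.3 / 5.4329 = -0.6074
  r[Z,Z] = 1 (diagonal).

R is symmetric with unit diagonal. Assembling:

R = [[1, -0.5491, 0.2639],
 [-0.5491, 1, -0.6074],
 [0.2639, -0.6074, 1]]


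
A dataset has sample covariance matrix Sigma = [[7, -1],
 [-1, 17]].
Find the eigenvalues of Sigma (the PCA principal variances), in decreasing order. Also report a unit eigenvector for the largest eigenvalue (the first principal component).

Step 1 — characteristic polynomial of 2×2 Sigma:
  det(Sigma - λI) = λ² - trace · λ + det = 0.
  trace = 7 + 17 = 24, det = 7·17 - (-1)² = 118.
Step 2 — discriminant:
  Δ = trace² - 4·det = 576 - 472 = 104.
Step 3 — eigenvalues:
  λ = (trace ± √Δ)/2 = (24 ± 10.198)/2,
  λ_1 = 17.099,  λ_2 = 6.901.

Step 4 — unit eigenvector for λ_1: solve (Sigma - λ_1 I)v = 0. First row:
  (7 - 17.099)·v_x + (-1)·v_y = 0, i.e. (-10.099)·v_x + (-1)·v_y = 0,
  so v ∝ (b, λ_1 - a) = (-1, 10.099); multiply by -1 so the first entry is positive: u = (1, -10.099).
  ||u|| = √((1)² + (-10.099)²) = √(102.9902) ≈ 10.1484,
  v_1 = u/||u|| ≈ (0.0985, -0.9951) (||v_1|| = 1).

λ_1 = 17.099,  λ_2 = 6.901;  v_1 ≈ (0.0985, -0.9951)


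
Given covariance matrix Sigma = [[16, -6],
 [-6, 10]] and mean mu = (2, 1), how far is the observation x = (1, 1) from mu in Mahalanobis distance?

Step 1 — centre the observation: (x - mu) = (-1, 0).

Step 2 — invert Sigma. det(Sigma) = 16·10 - (-6)² = 124.
  Sigma^{-1} = (1/det) · [[d, -b], [-b, a]] = [[0.0806, 0.0484],
 [0.0484, 0.129]].

Step 3 — form the quadratic (x - mu)^T · Sigma^{-1} · (x - mu):
  Sigma^{-1} · (x - mu) = (-0.0806, -0.0484).
  (x - mu)^T · [Sigma^{-1} · (x - mu)] = (-1)·(-0.0806) + (0)·(-0.0484) = 0.0806.

Step 4 — take square root: d = √(0.0806) ≈ 0.284.

d(x, mu) = √(0.0806) ≈ 0.284


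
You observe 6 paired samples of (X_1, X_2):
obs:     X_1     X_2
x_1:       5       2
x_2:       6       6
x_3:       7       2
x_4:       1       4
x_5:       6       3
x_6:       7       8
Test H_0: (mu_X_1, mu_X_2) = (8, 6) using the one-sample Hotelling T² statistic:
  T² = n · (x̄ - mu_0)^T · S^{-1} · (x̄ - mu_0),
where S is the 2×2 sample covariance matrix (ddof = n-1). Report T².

Step 1 — sample mean vector:
  mean(X_1) = (5 + 6 + 7 + 1 + 6 + 7) / 6 = 32/6 = 5.3333
  mean(X_2) = (2 + 6 + 2 + 4 + 3 + 8) / 6 = 25/6 = 4.1667
  x̄ = (5.3333, 4.1667),  deviation x̄ - mu_0 = (5.3333, 4.1667) - (8, 6) = (-2.6667, -1.8333).

Step 2 — sample covariance matrix, S[i,j] = (1/(n-1)) · Σ_k (x_{k,i} - mean_i) · (x_{k,j} - mean_j), divisor n-1 = 5:
  S[X_1,X_1] = ((-0.3333)·(-0.3333) + (0.6667)·(0.6667) + (1.6667)·(1.6667) + (-4.3333)·(-4.3333) + (0.6667)·(0.6667) + (1.6667)·(1.6667)) / 5 = 25.3333/5 = 5.0667
  S[X_1,X_2] = ((-0.3333)·(-2.1667) + (0.6667)·(1.8333) + (1.6667)·(-2.1667) + (-4.3333)·(-0.1667) + (0.6667)·(-1.1667) + (1.6667)·(3.8333)) / 5 = 4.6667/5 = 0.9333
  S[X_2,X_2] = ((-2.1667)·(-2.1667) + (1.8333)·(1.8333) + (-2.1667)·(-2.1667) + (-0.1667)·(-0.1667) + (-1.1667)·(-1.1667) + (3.8333)·(3.8333)) / 5 = 28.8333/5 = 5.7667
  S = [[5.0667, 0.9333],
 [0.9333, 5.7667]].

Step 3 — invert S. det(S) = 5.0667·5.7667 - (0.9333)² = 28.3467.
  S^{-1} = (1/det) · [[d, -b], [-b, a]] = [[0.2034, -0.0329],
 [-0.0329, 0.1787]].

Step 4 — quadratic form (x̄ - mu_0)^T · S^{-1} · (x̄ - mu_0):
  S^{-1} · (x̄ - mu_0) = (-0.4821, -0.2399),
  (x̄ - mu_0)^T · [...] = (-2.6667)·(-0.4821) + (-1.8333)·(-0.2399) = 1.7255.

Step 5 — scale by n: T² = 6 · 1.7255 = 10.3528.

T² ≈ 10.3528


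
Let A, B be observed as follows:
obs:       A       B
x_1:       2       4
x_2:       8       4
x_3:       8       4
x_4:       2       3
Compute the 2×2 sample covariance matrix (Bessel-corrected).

Step 1 — column means:
  mean(A) = (2 + 8 + 8 + 2) / 4 = 20/4 = 5
  mean(B) = (4 + 4 + 4 + 3) / 4 = 15/4 = 3.75

Step 2 — sample covariance S[i,j] = (1/(n-1)) · Σ_k (x_{k,i} - mean_i) · (x_{k,j} - mean_j), with n-1 = 3.
  S[A,A] = ((-3)·(-3) + (3)·(3) + (3)·(3) + (-3)·(-3)) / 3 = 36/3 = 12
  S[A,B] = ((-3)·(0.25) + (3)·(0.25) + (3)·(0.25) + (-3)·(-0.75)) / 3 = 3/3 = 1
  S[B,B] = ((0.25)·(0.25) + (0.25)·(0.25) + (0.25)·(0.25) + (-0.75)·(-0.75)) / 3 = 0.75/3 = 0.25

S is symmetric (S[j,i] = S[i,j]). Assembling:

S = [[12, 1],
 [1, 0.25]]


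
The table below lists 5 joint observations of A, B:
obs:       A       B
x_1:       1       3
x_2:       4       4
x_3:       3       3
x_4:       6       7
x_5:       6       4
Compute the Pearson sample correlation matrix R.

Step 1 — column means:
  mean(A) = (1 + 4 + 3 + 6 + 6) / 5 = 20/5 = 4
  mean(B) = (3 + 4 + 3 + 7 + 4) / 5 = 21/5 = 4.2

Step 2 — sample variances and covariances s[i,j] = (1/(n-1)) · Σ_k (x_{k,i} - mean_i) · (x_{k,j} - mean_j), with n-1 = 4:
  s[A,A] = ((-3)·(-3) + (0)·(0) + (-1)·(-1) + (2)·(2) + (2)·(2)) / 4 = 18/4 = 4.5
  s[A,B] = ((-3)·(-1.2) + (0)·(-0.2) + (-1)·(-1.2) + (2)·(2.8) + (2)·(-0.2)) / 4 = 10/4 = 2.5
  s[B,B] = ((-1.2)·(-1.2) + (-0.2)·(-0.2) + (-1.2)·(-1.2) + (2.8)·(2.8) + (-0.2)·(-0.2)) / 4 = 10.8/4 = 2.7
  Sample standard deviations s_i = √(s[i,i]):
  s(A) = √(4.5) = 2.1213
  s(B) = √(2.7) = 1.6432

Step 3 — r_{ij} = s_{ij} / (s_i · s_j):
  r[A,A] = 1 (diagonal).
  r[A,B] = 2.5 / (2.1213 · 1.6432) = 2.5 / 3.4857 = 0.7172
  r[B,B] = 1 (diagonal).

R is symmetric with unit diagonal. Assembling:

R = [[1, 0.7172],
 [0.7172, 1]]


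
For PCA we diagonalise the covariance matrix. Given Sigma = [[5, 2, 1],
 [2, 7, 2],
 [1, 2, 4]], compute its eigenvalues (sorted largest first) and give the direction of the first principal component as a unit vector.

Step 1 — characteristic polynomial p(λ) = det(λI - Sigma) = λ³ - tr·λ² + c_1·λ - det, where tr = trace, c_1 = sum of the principal 2×2 minors, det = det(Sigma):
  tr = 5 + 7 + 4 = 16,
  c_1 = (5·7 - (2)²) + (5·4 - (1)²) + (7·4 - (2)²) = 31 + 19 + 24 = 74,
  det = 5·(7·4 - (2)²) - (2)·((2)·4 - (2)·(1)) + (1)·((2)·(2) - 7·(1)) = 5·(24) - (2)·(6) + (1)·(-3) = 105.
  So p(λ) = λ³ - 16λ² + 74λ - 105.
Step 2 — look for an integer root (rational root theorem: any rational root is an integer divisor of 105). Testing λ = 3:
  p(3) = 27 - 144 + 222 - 105 = 0  ✓
  Dividing out (λ - 3): p(λ) = (λ - 3)(λ² - 13λ + 35).
Step 3 — remaining eigenvalues from the quadratic λ² - 13λ + 35 = 0:
  Δ = 13² - 4·35 = 169 - 140 = 29,  λ = (13 ± √29)/2 = (13 ± 5.3852)/2 ≈ 9.1926 or 3.8074.
  Sorted: λ_1 = 9.1926,  λ_2 = 3.8074,  λ_3 = 3  (check: sum = 16 = tr ✓).

Step 4 — unit eigenvector for λ_1 ≈ 9.1926: v spans the null space of (Sigma - λ_1 I), whose rows are
  r_1 = (-4.1926, 2, 1),  r_2 = (2, -2.1926, 2),  r_3 = (1, 2, -5.1926).
  v is orthogonal to every row, so take v ∝ r_1 × r_2 = ((2)·(2) - (1)·(-2.1926), (1)·(2) - (-4.1926)·(2), (-4.1926)·(-2.1926) - (2)·(2)) ≈ (6.1926, 10.3852, 5.1926).
  Let u = (6.1926, 10.3852, 5.1926).
  ||u|| = √((6.1926)² + (10.3852)² + (5.1926)²) = √(173.1626) ≈ 13.1591,  v_1 = u/||u|| ≈ (0.4706, 0.7892, 0.3946) (||v_1|| = 1).

λ_1 = 9.1926,  λ_2 = 3.8074,  λ_3 = 3;  v_1 ≈ (0.4706, 0.7892, 0.3946)


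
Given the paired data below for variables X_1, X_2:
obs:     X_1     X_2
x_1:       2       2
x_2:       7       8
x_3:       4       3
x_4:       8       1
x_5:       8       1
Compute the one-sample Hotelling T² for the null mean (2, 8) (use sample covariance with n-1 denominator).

Step 1 — sample mean vector:
  mean(X_1) = (2 + 7 + 4 + 8 + 8) / 5 = 29/5 = 5.8
  mean(X_2) = (2 + 8 + 3 + 1 + 1) / 5 = 15/5 = 3
  x̄ = (5.8, 3),  deviation x̄ - mu_0 = (5.8, 3) - (2, 8) = (3.8, -5).

Step 2 — sample covariance matrix, S[i,j] = (1/(n-1)) · Σ_k (x_{k,i} - mean_i) · (x_{k,j} - mean_j), divisor n-1 = 4:
  S[X_1,X_1] = ((-3.8)·(-3.8) + (1.2)·(1.2) + (-1.8)·(-1.8) + (2.2)·(2.2) + (2.2)·(2.2)) / 4 = 28.8/4 = 7.2
  S[X_1,X_2] = ((-3.8)·(-1) + (1.2)·(5) + (-1.8)·(0) + (2.2)·(-2) + (2.2)·(-2)) / 4 = 1/4 = 0.25
  S[X_2,X_2] = ((-1)·(-1) + (5)·(5) + (0)·(0) + (-2)·(-2) + (-2)·(-2)) / 4 = 34/4 = 8.5
  S = [[7.2, 0.25],
 [0.25, 8.5]].

Step 3 — invert S. det(S) = 7.2·8.5 - (0.25)² = 61.1375.
  S^{-1} = (1/det) · [[d, -b], [-b, a]] = [[0.139, -0.0041],
 [-0.0041, 0.1178]].

Step 4 — quadratic form (x̄ - mu_0)^T · S^{-1} · (x̄ - mu_0):
  S^{-1} · (x̄ - mu_0) = (0.5488, -0.6044),
  (x̄ - mu_0)^T · [...] = (3.8)·(0.5488) + (-5)·(-0.6044) = 5.1072.

Step 5 — scale by n: T² = 5 · 5.1072 = 25.5359.

T² ≈ 25.5359
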